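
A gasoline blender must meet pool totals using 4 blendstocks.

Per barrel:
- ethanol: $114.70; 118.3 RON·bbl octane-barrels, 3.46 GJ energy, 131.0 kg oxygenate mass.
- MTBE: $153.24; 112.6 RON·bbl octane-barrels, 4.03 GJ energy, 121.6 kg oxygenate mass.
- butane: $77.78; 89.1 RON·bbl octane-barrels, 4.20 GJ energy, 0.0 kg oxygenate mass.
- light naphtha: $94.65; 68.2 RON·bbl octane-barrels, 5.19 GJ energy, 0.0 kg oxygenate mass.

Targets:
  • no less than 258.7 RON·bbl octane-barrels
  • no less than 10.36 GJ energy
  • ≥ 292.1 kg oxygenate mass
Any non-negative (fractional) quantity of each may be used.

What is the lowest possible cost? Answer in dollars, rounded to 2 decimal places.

$303.99

Set it up as a linear program. Let x1 = barrels of ethanol, x2 = barrels of MTBE, x3 = barrels of butane, x4 = barrels of light naphtha.
min 114.7x1 + 153.24x2 + 77.78x3 + 94.65x4 subject to:
  118.3x1 + 112.6x2 + 89.1x3 + 68.2x4 ≥ 258.7   (octane-barrels)
  3.46x1 + 4.03x2 + 4.2x3 + 5.19x4 ≥ 10.36   (energy)
  131x1 + 121.6x2 ≥ 292.1   (oxygenate mass)
  x1, x2, x3, x4 ≥ 0.
At the optimum only ethanol, light naphtha are positive (MTBE, butane = 0). The energy and oxygenate mass requirements are met with equality.
So ethanol = 2.2298 barrels, light naphtha = 0.50963 barrels.
Total cost: 114.7·2.2298 + 94.65·0.50963 = 303.9945.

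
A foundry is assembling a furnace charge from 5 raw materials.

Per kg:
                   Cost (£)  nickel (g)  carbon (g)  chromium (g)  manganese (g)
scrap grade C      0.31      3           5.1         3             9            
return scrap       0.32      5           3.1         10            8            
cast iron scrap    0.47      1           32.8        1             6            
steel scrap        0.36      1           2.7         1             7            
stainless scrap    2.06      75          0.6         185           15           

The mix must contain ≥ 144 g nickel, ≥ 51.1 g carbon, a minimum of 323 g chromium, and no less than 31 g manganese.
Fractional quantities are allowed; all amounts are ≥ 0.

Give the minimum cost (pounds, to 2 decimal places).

Let x1 = kg of scrap grade C, x2 = kg of return scrap, x3 = kg of cast iron scrap, x4 = kg of steel scrap, x5 = kg of stainless scrap.
Minimize 0.31x1 + 0.32x2 + 0.47x3 + 0.36x4 + 2.06x5 s.t.:
  3x1 + 5x2 + 1x3 + 1x4 + 75x5 ≥ 144   (nickel)
  5.1x1 + 3.1x2 + 32.8x3 + 2.7x4 + 0.6x5 ≥ 51.1   (carbon)
  3x1 + 10x2 + 1x3 + 1x4 + 185x5 ≥ 323   (chromium)
  9x1 + 8x2 + 6x3 + 7x4 + 15x5 ≥ 31   (manganese)
  x1, x2, x3, x4, x5 ≥ 0.
The minimum-cost mix takes nothing from scrap grade C, return scrap, steel scrap — only cast iron scrap, stainless scrap. Binding constraints: nickel and carbon.
That vertex is x3 = 1.523, x5 = 1.9.
Hence cost = 0.47·1.523 + 2.06·1.9 = £4.6298.

£4.63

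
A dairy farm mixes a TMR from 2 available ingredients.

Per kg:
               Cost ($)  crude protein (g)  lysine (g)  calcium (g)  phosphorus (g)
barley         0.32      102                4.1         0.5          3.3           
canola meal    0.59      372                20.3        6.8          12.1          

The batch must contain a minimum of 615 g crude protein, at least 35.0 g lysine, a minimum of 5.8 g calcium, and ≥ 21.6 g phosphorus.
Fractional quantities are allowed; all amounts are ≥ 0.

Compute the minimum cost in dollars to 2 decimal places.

$1.05

Treat it as an LP. Let x1 = kg of barley, x2 = kg of canola meal.
Minimise 0.32x1 + 0.59x2 subject to:
  102x1 + 372x2 ≥ 615   (crude protein)
  4.1x1 + 20.3x2 ≥ 35   (lysine)
  0.5x1 + 6.8x2 ≥ 5.8   (calcium)
  3.3x1 + 12.1x2 ≥ 21.6   (phosphorus)
  x1, x2 ≥ 0.
The minimum-cost mix takes nothing from barley — only canola meal. There the phosphorus constraint is tight.
Solving gives x2 = 1.785.
Hence cost = 0.59·1.785 = $1.0532.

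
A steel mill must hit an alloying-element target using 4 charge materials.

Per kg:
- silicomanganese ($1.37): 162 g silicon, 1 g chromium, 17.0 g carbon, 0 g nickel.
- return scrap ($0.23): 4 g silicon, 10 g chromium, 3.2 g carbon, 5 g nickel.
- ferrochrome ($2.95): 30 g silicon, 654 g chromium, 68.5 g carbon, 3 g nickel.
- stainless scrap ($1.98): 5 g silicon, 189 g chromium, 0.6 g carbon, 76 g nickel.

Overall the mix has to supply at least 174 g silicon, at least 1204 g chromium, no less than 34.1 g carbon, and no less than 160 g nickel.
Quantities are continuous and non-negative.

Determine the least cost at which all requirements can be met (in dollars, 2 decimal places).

This is a linear program. Let x1 = kg of silicomanganese, x2 = kg of return scrap, x3 = kg of ferrochrome, x4 = kg of stainless scrap.
Minimize 1.37x1 + 0.23x2 + 2.95x3 + 1.98x4 s.t.:
  162x1 + 4x2 + 30x3 + 5x4 ≥ 174   (silicon)
  1x1 + 10x2 + 654x3 + 189x4 ≥ 1204   (chromium)
  17x1 + 3.2x2 + 68.5x3 + 0.6x4 ≥ 34.1   (carbon)
  5x2 + 3x3 + 76x4 ≥ 160   (nickel)
  x1, x2, x3, x4 ≥ 0.
The optimal basis is {silicomanganese, ferrochrome, stainless scrap}; return scrap drops out. There the silicon, chromium, nickel constraints are tight.
So silicomanganese = 0.77995 kg, ferrochrome = 1.2456 kg, stainless scrap = 2.0561 kg.
Hence cost = 1.37·0.77995 + 2.95·1.2456 + 1.98·2.0561 = $8.8141.

$8.81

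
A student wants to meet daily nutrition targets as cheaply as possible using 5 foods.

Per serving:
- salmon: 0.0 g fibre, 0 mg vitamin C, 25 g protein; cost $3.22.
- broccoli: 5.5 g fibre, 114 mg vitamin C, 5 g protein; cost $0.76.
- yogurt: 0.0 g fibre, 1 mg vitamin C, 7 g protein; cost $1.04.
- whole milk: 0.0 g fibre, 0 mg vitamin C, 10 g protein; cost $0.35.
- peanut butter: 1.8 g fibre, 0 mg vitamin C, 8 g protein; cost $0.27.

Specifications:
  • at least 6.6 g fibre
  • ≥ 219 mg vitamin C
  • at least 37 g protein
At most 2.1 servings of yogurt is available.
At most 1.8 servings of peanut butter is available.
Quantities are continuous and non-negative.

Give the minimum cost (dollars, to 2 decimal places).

Let x1 = servings of salmon, x2 = servings of broccoli, x3 = servings of yogurt, x4 = servings of whole milk, x5 = servings of peanut butter.
Minimize 3.22x1 + 0.76x2 + 1.04x3 + 0.35x4 + 0.27x5 subject to:
  5.5x2 + 1.8x5 ≥ 6.6   (fibre)
  114x2 + 1x3 ≥ 219   (vitamin C)
  25x1 + 5x2 + 7x3 + 10x4 + 8x5 ≥ 37   (protein)
  x3 ≤ 2.1
  x5 ≤ 1.8
  x1, x2, x3, x4, x5 ≥ 0.
The cheapest feasible vertex uses only broccoli, whole milk, peanut butter; salmon, yogurt are not used. Binding constraints: vitamin C, protein, the peanut butter cap.
Solving gives x2 = 1.921, x4 = 1.299, x5 = 1.8.
Hence cost = 0.76·1.921 + 0.35·1.299 + 0.27·1.8 = $2.4006.

$2.40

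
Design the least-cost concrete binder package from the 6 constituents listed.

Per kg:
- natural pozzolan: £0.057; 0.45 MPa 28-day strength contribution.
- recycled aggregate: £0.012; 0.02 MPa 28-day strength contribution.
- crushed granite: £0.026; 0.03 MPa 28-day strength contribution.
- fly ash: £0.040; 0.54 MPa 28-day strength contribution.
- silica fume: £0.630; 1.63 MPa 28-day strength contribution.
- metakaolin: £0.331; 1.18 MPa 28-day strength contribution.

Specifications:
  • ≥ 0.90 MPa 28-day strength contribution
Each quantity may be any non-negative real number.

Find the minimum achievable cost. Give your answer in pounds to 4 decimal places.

This is a linear program. Let x1 = kg of natural pozzolan, x2 = kg of recycled aggregate, x3 = kg of crushed granite, x4 = kg of fly ash, x5 = kg of silica fume, x6 = kg of metakaolin.
min 0.057x1 + 0.012x2 + 0.026x3 + 0.04x4 + 0.63x5 + 0.331x6 subject to:
  0.45x1 + 0.02x2 + 0.03x3 + 0.54x4 + 1.63x5 + 1.18x6 ≥ 0.9   (28-day strength contribution)
  x1, x2, x3, x4, x5, x6 ≥ 0.
The minimum-cost mix takes nothing from natural pozzolan, recycled aggregate, crushed granite, silica fume, metakaolin — only fly ash. Binding constraint: 28-day strength contribution.
Solving gives x4 = 1.667.
Total cost: 0.04·1.667 = 0.066680.

£0.0667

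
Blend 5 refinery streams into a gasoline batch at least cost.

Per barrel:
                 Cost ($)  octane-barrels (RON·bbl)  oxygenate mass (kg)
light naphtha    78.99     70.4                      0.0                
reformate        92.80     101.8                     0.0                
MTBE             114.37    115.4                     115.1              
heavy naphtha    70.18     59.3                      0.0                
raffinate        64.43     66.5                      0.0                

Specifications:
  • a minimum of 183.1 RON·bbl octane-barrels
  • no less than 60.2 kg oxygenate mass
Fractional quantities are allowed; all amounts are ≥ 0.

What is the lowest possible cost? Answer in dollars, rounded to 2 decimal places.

$171.71

Let x1 = barrels of light naphtha, x2 = barrels of reformate, x3 = barrels of MTBE, x4 = barrels of heavy naphtha, x5 = barrels of raffinate.
Minimise 78.99x1 + 92.8x2 + 114.37x3 + 70.18x4 + 64.43x5 subject to:
  70.4x1 + 101.8x2 + 115.4x3 + 59.3x4 + 66.5x5 ≥ 183.1   (octane-barrels)
  115.1x3 ≥ 60.2   (oxygenate mass)
  x1, x2, x3, x4, x5 ≥ 0.
At the optimum only reformate, MTBE are positive (light naphtha, heavy naphtha, raffinate = 0). Binding constraints: octane-barrels and oxygenate mass.
Solving gives x2 = 1.2057, x3 = 0.52302.
Cost = 92.8·1.2057 + 114.37·0.52302 = 171.7068.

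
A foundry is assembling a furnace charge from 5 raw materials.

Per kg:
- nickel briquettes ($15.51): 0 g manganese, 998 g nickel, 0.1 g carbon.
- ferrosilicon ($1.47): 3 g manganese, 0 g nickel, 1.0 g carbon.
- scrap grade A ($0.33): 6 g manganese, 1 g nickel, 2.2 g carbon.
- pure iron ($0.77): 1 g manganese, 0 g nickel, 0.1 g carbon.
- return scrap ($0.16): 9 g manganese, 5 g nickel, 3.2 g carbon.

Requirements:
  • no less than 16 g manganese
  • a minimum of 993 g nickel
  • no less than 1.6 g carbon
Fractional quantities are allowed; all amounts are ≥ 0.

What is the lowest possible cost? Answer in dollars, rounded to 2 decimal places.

Let x1 = kg of nickel briquettes, x2 = kg of ferrosilicon, x3 = kg of scrap grade A, x4 = kg of pure iron, x5 = kg of return scrap.
Minimise 15.51x1 + 1.47x2 + 0.33x3 + 0.77x4 + 0.16x5 with:
  3x2 + 6x3 + 1x4 + 9x5 ≥ 16   (manganese)
  998x1 + 1x3 + 5x5 ≥ 993   (nickel)
  0.1x1 + 1x2 + 2.2x3 + 0.1x4 + 3.2x5 ≥ 1.6   (carbon)
  x1, x2, x3, x4, x5 ≥ 0.
At the optimum only nickel briquettes, return scrap are positive (ferrosilicon, scrap grade A, pure iron = 0). There the manganese and nickel constraints are tight.
That vertex is x1 = 0.9861, x5 = 1.778.
Cost = 15.51·0.9861 + 0.16·1.778 = 15.5789.

$15.58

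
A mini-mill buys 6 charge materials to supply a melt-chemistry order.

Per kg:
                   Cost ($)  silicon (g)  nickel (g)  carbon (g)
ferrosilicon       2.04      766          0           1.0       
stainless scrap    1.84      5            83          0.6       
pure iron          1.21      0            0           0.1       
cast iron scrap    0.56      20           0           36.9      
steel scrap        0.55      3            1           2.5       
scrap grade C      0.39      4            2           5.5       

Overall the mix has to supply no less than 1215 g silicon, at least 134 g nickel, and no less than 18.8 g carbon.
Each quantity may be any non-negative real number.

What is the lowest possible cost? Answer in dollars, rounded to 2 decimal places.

$6.41

Let x1 = kg of ferrosilicon, x2 = kg of stainless scrap, x3 = kg of pure iron, x4 = kg of cast iron scrap, x5 = kg of steel scrap, x6 = kg of scrap grade C.
Minimise 2.04x1 + 1.84x2 + 1.21x3 + 0.56x4 + 0.55x5 + 0.39x6 s.t.:
  766x1 + 5x2 + 20x4 + 3x5 + 4x6 ≥ 1215   (silicon)
  83x2 + 1x5 + 2x6 ≥ 134   (nickel)
  1x1 + 0.6x2 + 0.1x3 + 36.9x4 + 2.5x5 + 5.5x6 ≥ 18.8   (carbon)
  x1, x2, x3, x4, x5, x6 ≥ 0.
The cheapest feasible vertex uses only ferrosilicon, stainless scrap, cast iron scrap; pure iron, steel scrap, scrap grade C are not used. Binding constraints: silicon, nickel, carbon.
Solving gives x1 = 1.564, x2 = 1.614, x4 = 0.4408.
Hence cost = 2.04·1.564 + 1.84·1.614 + 0.56·0.4408 = $6.4072.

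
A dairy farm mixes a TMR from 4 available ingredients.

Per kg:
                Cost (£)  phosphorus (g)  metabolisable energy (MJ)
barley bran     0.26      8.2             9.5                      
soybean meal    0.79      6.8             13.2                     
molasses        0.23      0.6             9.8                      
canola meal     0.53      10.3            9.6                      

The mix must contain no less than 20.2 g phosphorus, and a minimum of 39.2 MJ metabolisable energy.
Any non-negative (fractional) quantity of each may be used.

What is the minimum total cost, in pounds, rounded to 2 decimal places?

£1.01

Let x1 = kg of barley bran, x2 = kg of soybean meal, x3 = kg of molasses, x4 = kg of canola meal.
Minimize 0.26x1 + 0.79x2 + 0.23x3 + 0.53x4 with:
  8.2x1 + 6.8x2 + 0.6x3 + 10.3x4 ≥ 20.2   (phosphorus)
  9.5x1 + 13.2x2 + 9.8x3 + 9.6x4 ≥ 39.2   (metabolisable energy)
  x1, x2, x3, x4 ≥ 0.
At the optimum only barley bran, molasses are positive (soybean meal, canola meal = 0). There the phosphorus and metabolisable energy constraints are tight.
So barley bran = 2.336 kg, molasses = 1.735 kg.
Hence cost = 0.26·2.336 + 0.23·1.735 = £1.0064.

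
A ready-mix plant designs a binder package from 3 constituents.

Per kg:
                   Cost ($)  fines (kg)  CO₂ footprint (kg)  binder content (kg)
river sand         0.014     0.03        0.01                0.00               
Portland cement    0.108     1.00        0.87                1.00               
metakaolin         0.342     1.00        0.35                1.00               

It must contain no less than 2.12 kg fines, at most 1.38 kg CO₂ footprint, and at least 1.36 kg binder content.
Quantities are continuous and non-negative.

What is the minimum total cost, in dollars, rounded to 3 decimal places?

$0.438

Let x1 = kg of river sand, x2 = kg of Portland cement, x3 = kg of metakaolin.
Minimize 0.014x1 + 0.108x2 + 0.342x3 subject to:
  0.03x1 + 1x2 + 1x3 ≥ 2.12   (fines)
  0.01x1 + 0.87x2 + 0.35x3 ≤ 1.38   (CO₂ footprint)
  1x2 + 1x3 ≥ 1.36   (binder content)
  x1, x2, x3 ≥ 0.
The cheapest feasible vertex uses only Portland cement, metakaolin; river sand is not used. Binding constraints: fines and CO₂ footprint.
Optimal quantities: Portland cement = 1.227 kg, metakaolin = 0.8931 kg.
Hence cost = 0.108·1.227 + 0.342·0.8931 = $0.43796.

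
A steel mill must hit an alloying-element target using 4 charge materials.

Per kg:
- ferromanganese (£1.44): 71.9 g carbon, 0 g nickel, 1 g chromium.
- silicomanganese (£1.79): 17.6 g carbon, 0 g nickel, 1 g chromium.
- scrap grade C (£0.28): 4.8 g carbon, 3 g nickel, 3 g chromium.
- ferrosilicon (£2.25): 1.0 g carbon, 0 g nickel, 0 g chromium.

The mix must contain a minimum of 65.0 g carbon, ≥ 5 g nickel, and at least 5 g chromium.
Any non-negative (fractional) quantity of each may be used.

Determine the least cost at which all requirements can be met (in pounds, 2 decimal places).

£1.61

Set it up as a linear program. Let x1 = kg of ferromanganese, x2 = kg of silicomanganese, x3 = kg of scrap grade C, x4 = kg of ferrosilicon.
Minimize 1.44x1 + 1.79x2 + 0.28x3 + 2.25x4 subject to:
  71.9x1 + 17.6x2 + 4.8x3 + 1x4 ≥ 65   (carbon)
  3x3 ≥ 5   (nickel)
  1x1 + 1x2 + 3x3 ≥ 5   (chromium)
  x1, x2, x3, x4 ≥ 0.
The optimal basis is {ferromanganese, scrap grade C}; silicomanganese, ferrosilicon drop out. There the carbon and nickel constraints are tight.
So ferromanganese = 0.7928 kg, scrap grade C = 1.667 kg.
Hence cost = 1.44·0.7928 + 0.28·1.667 = £1.6084.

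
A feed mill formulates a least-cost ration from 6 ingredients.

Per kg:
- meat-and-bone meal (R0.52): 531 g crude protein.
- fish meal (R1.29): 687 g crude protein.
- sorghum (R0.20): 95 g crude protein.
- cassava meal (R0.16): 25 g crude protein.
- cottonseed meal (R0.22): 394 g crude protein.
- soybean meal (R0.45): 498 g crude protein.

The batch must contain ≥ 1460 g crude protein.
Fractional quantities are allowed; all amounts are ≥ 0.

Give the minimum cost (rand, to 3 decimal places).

R0.815

Let x1 = kg of meat-and-bone meal, x2 = kg of fish meal, x3 = kg of sorghum, x4 = kg of cassava meal, x5 = kg of cottonseed meal, x6 = kg of soybean meal.
Minimise 0.52x1 + 1.29x2 + 0.2x3 + 0.16x4 + 0.22x5 + 0.45x6 subject to:
  531x1 + 687x2 + 95x3 + 25x4 + 394x5 + 498x6 ≥ 1460   (crude protein)
  x1, x2, x3, x4, x5, x6 ≥ 0.
The minimum-cost mix takes nothing from meat-and-bone meal, fish meal, sorghum, cassava meal, soybean meal — only cottonseed meal. There the crude protein constraint is tight.
That vertex is x5 = 3.706.
Hence cost = 0.22·3.706 = R0.81532.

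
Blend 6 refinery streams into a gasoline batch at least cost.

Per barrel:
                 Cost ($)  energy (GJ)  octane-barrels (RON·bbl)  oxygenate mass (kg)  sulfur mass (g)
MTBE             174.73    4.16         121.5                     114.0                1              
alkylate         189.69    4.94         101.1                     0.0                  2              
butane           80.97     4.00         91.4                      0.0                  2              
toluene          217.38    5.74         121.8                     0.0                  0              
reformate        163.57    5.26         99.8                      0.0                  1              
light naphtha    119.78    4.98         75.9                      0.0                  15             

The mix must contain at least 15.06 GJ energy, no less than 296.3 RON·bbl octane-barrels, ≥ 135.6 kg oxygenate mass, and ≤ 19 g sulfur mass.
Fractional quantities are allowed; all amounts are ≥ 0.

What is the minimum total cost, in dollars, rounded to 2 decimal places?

$412.52

Let x1 = barrels of MTBE, x2 = barrels of alkylate, x3 = barrels of butane, x4 = barrels of toluene, x5 = barrels of reformate, x6 = barrels of light naphtha.
Minimise 174.73x1 + 189.69x2 + 80.97x3 + 217.38x4 + 163.57x5 + 119.78x6 s.t.:
  4.16x1 + 4.94x2 + 4x3 + 5.74x4 + 5.26x5 + 4.98x6 ≥ 15.06   (energy)
  121.5x1 + 101.1x2 + 91.4x3 + 121.8x4 + 99.8x5 + 75.9x6 ≥ 296.3   (octane-barrels)
  114x1 ≥ 135.6   (oxygenate mass)
  1x1 + 2x2 + 2x3 + 1x5 + 15x6 ≤ 19   (sulfur mass)
  x1, x2, x3, x4, x5, x6 ≥ 0.
The optimal basis is {MTBE, butane}; alkylate, toluene, reformate, light naphtha drop out. There the energy and oxygenate mass constraints are tight.
That vertex is x1 = 1.18947, x3 = 2.52795.
Cost = 174.73·1.18947 + 80.97·2.52795 = 412.5242.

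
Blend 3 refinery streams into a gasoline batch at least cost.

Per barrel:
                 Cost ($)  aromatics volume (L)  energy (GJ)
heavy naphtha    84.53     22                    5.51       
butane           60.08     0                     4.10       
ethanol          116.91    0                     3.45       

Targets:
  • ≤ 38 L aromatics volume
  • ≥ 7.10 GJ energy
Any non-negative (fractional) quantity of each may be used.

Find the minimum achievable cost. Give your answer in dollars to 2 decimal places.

$104.04

Set it up as a linear program. Let x1 = barrels of heavy naphtha, x2 = barrels of butane, x3 = barrels of ethanol.
Minimise 84.53x1 + 60.08x2 + 116.91x3 with:
  22x1 ≤ 38   (aromatics volume)
  5.51x1 + 4.1x2 + 3.45x3 ≥ 7.1   (energy)
  x1, x2, x3 ≥ 0.
The minimum-cost mix takes nothing from heavy naphtha, ethanol — only butane. There the energy constraint is tight.
Optimal quantities: butane = 1.7317 barrels.
Objective = 60.08·1.7317 = 104.0405.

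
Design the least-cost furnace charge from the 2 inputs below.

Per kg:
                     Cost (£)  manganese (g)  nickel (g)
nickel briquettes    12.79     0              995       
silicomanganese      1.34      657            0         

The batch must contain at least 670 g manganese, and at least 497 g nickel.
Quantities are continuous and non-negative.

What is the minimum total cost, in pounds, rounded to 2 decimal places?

£7.76

Let x1 = kg of nickel briquettes, x2 = kg of silicomanganese.
Minimise 12.79x1 + 1.34x2 s.t.:
  657x2 ≥ 670   (manganese)
  995x1 ≥ 497   (nickel)
  x1, x2 ≥ 0.
Both inputs are positive at the optimum. Binding constraints: manganese and nickel.
Solving gives x1 = 0.4995, x2 = 1.02.
Cost = 12.79·0.4995 + 1.34·1.02 = 7.7554.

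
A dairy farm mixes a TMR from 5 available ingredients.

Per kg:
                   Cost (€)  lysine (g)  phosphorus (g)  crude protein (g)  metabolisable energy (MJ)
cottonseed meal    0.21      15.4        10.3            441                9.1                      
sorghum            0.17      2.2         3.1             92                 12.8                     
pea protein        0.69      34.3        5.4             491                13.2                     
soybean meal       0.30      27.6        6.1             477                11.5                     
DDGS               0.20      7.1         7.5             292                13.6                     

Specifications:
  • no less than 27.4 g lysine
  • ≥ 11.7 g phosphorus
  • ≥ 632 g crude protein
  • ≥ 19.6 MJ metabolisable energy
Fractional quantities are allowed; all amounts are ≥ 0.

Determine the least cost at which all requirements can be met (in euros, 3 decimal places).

Let x1 = kg of cottonseed meal, x2 = kg of sorghum, x3 = kg of pea protein, x4 = kg of soybean meal, x5 = kg of DDGS.
Minimise 0.21x1 + 0.17x2 + 0.69x3 + 0.3x4 + 0.2x5 s.t.:
  15.4x1 + 2.2x2 + 34.3x3 + 27.6x4 + 7.1x5 ≥ 27.4   (lysine)
  10.3x1 + 3.1x2 + 5.4x3 + 6.1x4 + 7.5x5 ≥ 11.7   (phosphorus)
  441x1 + 92x2 + 491x3 + 477x4 + 292x5 ≥ 632   (crude protein)
  9.1x1 + 12.8x2 + 13.2x3 + 11.5x4 + 13.6x5 ≥ 19.6   (metabolisable energy)
  x1, x2, x3, x4, x5 ≥ 0.
The minimum-cost mix takes nothing from sorghum, pea protein — only cottonseed meal, soybean meal, DDGS. There the lysine, crude protein, metabolisable energy constraints are tight.
Optimal quantities: cottonseed meal = 0.2139 kg, soybean meal = 0.6894 kg, DDGS = 0.715 kg.
Objective = 0.21·0.2139 + 0.3·0.6894 + 0.2·0.715 = 0.39474.

€0.395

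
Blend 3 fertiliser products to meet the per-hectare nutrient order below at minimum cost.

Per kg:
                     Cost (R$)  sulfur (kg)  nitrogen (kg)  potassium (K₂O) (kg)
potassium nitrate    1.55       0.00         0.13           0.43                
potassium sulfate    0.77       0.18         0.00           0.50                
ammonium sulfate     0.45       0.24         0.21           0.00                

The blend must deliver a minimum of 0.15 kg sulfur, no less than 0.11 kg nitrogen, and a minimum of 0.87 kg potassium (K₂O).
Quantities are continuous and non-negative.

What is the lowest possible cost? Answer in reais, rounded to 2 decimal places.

Set it up as a linear program. Let x1 = kg of potassium nitrate, x2 = kg of potassium sulfate, x3 = kg of ammonium sulfate.
Minimize 1.55x1 + 0.77x2 + 0.45x3 s.t.:
  0.18x2 + 0.24x3 ≥ 0.15   (sulfur)
  0.13x1 + 0.21x3 ≥ 0.11   (nitrogen)
  0.43x1 + 0.5x2 ≥ 0.87   (potassium (K₂O))
  x1, x2, x3 ≥ 0.
At the optimum only potassium sulfate, ammonium sulfate are positive (potassium nitrate = 0). The nitrogen and potassium (K₂O) requirements are met with equality.
Solving gives x2 = 1.74, x3 = 0.5238.
Cost = 0.77·1.74 + 0.45·0.5238 = 1.5755.

R$1.58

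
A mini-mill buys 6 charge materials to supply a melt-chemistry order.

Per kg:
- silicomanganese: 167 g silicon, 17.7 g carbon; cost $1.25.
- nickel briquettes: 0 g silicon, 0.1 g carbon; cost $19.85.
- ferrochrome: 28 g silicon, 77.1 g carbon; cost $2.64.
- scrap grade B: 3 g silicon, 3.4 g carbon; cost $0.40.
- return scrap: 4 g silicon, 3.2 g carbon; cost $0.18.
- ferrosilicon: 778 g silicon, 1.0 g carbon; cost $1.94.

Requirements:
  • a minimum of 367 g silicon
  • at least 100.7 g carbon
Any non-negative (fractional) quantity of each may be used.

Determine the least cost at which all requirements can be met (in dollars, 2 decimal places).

This is a linear program. Let x1 = kg of silicomanganese, x2 = kg of nickel briquettes, x3 = kg of ferrochrome, x4 = kg of scrap grade B, x5 = kg of return scrap, x6 = kg of ferrosilicon.
Minimise 1.25x1 + 19.85x2 + 2.64x3 + 0.4x4 + 0.18x5 + 1.94x6 with:
  167x1 + 28x3 + 3x4 + 4x5 + 778x6 ≥ 367   (silicon)
  17.7x1 + 0.1x2 + 77.1x3 + 3.4x4 + 3.2x5 + 1x6 ≥ 100.7   (carbon)
  x1, x2, x3, x4, x5, x6 ≥ 0.
At the optimum only ferrochrome, ferrosilicon are positive (silicomanganese, nickel briquettes, scrap grade B, return scrap = 0). There the silicon and carbon constraints are tight.
Optimal quantities: ferrochrome = 1.301 kg, ferrosilicon = 0.4249 kg.
Total cost: 2.64·1.301 + 1.94·0.4249 = 4.2589.

$4.26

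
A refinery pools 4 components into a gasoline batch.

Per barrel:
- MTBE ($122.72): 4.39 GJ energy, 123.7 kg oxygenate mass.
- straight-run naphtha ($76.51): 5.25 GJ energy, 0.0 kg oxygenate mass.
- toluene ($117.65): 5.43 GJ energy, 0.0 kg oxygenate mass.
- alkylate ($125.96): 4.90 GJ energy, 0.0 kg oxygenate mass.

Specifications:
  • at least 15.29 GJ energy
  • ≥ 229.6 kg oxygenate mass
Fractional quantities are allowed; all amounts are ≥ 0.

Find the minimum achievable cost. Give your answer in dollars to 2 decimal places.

Treat it as an LP. Let x1 = barrels of MTBE, x2 = barrels of straight-run naphtha, x3 = barrels of toluene, x4 = barrels of alkylate.
Minimize 122.72x1 + 76.51x2 + 117.65x3 + 125.96x4 subject to:
  4.39x1 + 5.25x2 + 5.43x3 + 4.9x4 ≥ 15.29   (energy)
  123.7x1 ≥ 229.6   (oxygenate mass)
  x1, x2, x3, x4 ≥ 0.
At the optimum only MTBE, straight-run naphtha are positive (toluene, alkylate = 0). There the energy and oxygenate mass constraints are tight.
So MTBE = 1.8561 barrels, straight-run naphtha = 1.3603 barrels.
Total cost: 122.72·1.8561 + 76.51·1.3603 = 331.8571.

$331.86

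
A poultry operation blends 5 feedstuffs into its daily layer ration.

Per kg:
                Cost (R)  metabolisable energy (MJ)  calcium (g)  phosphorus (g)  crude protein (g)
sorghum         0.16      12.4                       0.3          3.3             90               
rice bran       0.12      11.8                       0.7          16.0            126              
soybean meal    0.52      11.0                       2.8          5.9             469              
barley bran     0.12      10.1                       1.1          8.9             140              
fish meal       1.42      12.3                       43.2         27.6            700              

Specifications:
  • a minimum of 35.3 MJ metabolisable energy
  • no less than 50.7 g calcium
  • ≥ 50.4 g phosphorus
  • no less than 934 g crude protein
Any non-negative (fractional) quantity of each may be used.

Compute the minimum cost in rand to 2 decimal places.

Let x1 = kg of sorghum, x2 = kg of rice bran, x3 = kg of soybean meal, x4 = kg of barley bran, x5 = kg of fish meal.
Minimise 0.16x1 + 0.12x2 + 0.52x3 + 0.12x4 + 1.42x5 s.t.:
  12.4x1 + 11.8x2 + 11x3 + 10.1x4 + 12.3x5 ≥ 35.3   (metabolisable energy)
  0.3x1 + 0.7x2 + 2.8x3 + 1.1x4 + 43.2x5 ≥ 50.7   (calcium)
  3.3x1 + 16x2 + 5.9x3 + 8.9x4 + 27.6x5 ≥ 50.4   (phosphorus)
  90x1 + 126x2 + 469x3 + 140x4 + 700x5 ≥ 934   (crude protein)
  x1, x2, x3, x4, x5 ≥ 0.
The optimal basis is {rice bran, fish meal}; sorghum, soybean meal, barley bran drop out. Binding constraints: metabolisable energy and calcium.
So rice bran = 1.799 kg, fish meal = 1.144 kg.
Cost = 0.12·1.799 + 1.42·1.144 = 1.8404.

R1.84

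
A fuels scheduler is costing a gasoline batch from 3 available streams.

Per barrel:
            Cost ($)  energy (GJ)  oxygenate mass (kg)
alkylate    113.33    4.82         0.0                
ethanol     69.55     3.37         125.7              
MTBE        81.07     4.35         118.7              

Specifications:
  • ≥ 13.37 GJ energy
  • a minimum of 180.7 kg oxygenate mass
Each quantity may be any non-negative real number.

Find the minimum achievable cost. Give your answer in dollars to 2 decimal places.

$249.17

Treat it as an LP. Let x1 = barrels of alkylate, x2 = barrels of ethanol, x3 = barrels of MTBE.
min 113.33x1 + 69.55x2 + 81.07x3 with:
  4.82x1 + 3.37x2 + 4.35x3 ≥ 13.37   (energy)
  125.7x2 + 118.7x3 ≥ 180.7   (oxygenate mass)
  x1, x2, x3 ≥ 0.
The minimum-cost mix takes nothing from alkylate, ethanol — only MTBE. The energy requirement is met with equality.
Solving gives x3 = 3.07356.
Cost = 81.07·3.07356 = 249.1735.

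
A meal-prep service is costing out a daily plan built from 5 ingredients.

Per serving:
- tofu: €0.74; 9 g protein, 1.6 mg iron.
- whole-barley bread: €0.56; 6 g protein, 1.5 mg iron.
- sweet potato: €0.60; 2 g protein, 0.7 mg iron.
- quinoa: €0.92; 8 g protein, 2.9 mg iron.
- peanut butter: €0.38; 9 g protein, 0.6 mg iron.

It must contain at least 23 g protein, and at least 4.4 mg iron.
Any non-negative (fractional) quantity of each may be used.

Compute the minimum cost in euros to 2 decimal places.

€1.68

Treat it as an LP. Let x1 = servings of tofu, x2 = servings of whole-barley bread, x3 = servings of sweet potato, x4 = servings of quinoa, x5 = servings of peanut butter.
Minimise 0.74x1 + 0.56x2 + 0.6x3 + 0.92x4 + 0.38x5 subject to:
  9x1 + 6x2 + 2x3 + 8x4 + 9x5 ≥ 23   (protein)
  1.6x1 + 1.5x2 + 0.7x3 + 2.9x4 + 0.6x5 ≥ 4.4   (iron)
  x1, x2, x3, x4, x5 ≥ 0.
The minimum-cost mix takes nothing from tofu, whole-barley bread, sweet potato — only quinoa, peanut butter. The protein and iron requirements are met with equality.
Optimal quantities: quinoa = 1.211 servings, peanut butter = 1.479 servings.
Cost = 0.92·1.211 + 0.38·1.479 = 1.6761.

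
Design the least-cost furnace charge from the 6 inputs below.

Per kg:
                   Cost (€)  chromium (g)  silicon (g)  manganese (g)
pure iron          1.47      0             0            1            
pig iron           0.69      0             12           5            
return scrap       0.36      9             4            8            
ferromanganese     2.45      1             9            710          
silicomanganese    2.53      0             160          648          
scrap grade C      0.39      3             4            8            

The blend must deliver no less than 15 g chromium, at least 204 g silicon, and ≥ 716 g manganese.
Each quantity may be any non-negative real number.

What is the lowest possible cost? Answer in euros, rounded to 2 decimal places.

Set it up as a linear program. Let x1 = kg of pure iron, x2 = kg of pig iron, x3 = kg of return scrap, x4 = kg of ferromanganese, x5 = kg of silicomanganese, x6 = kg of scrap grade C.
Minimize 1.47x1 + 0.69x2 + 0.36x3 + 2.45x4 + 2.53x5 + 0.39x6 subject to:
  9x3 + 1x4 + 3x6 ≥ 15   (chromium)
  12x2 + 4x3 + 9x4 + 160x5 + 4x6 ≥ 204   (silicon)
  1x1 + 5x2 + 8x3 + 710x4 + 648x5 + 8x6 ≥ 716   (manganese)
  x1, x2, x3, x4, x5, x6 ≥ 0.
The cheapest feasible vertex uses only return scrap, silicomanganese; pure iron, pig iron, ferromanganese, scrap grade C are not used. Binding constraints: chromium and silicon.
So return scrap = 1.667 kg, silicomanganese = 1.233 kg.
Cost = 0.36·1.667 + 2.53·1.233 = 3.7196.

€3.72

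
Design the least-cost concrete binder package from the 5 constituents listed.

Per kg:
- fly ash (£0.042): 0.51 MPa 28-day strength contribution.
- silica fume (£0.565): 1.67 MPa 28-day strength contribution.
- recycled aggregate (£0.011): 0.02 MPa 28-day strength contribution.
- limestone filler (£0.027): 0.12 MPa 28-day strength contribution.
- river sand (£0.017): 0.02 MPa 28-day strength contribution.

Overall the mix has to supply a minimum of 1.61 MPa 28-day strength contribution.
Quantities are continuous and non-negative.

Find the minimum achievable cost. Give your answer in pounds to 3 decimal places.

£0.133

This is a linear program. Let x1 = kg of fly ash, x2 = kg of silica fume, x3 = kg of recycled aggregate, x4 = kg of limestone filler, x5 = kg of river sand.
Minimize 0.042x1 + 0.565x2 + 0.011x3 + 0.027x4 + 0.017x5 subject to:
  0.51x1 + 1.67x2 + 0.02x3 + 0.12x4 + 0.02x5 ≥ 1.61   (28-day strength contribution)
  x1, x2, x3, x4, x5 ≥ 0.
At the optimum only fly ash is positive (silica fume, recycled aggregate, limestone filler, river sand = 0). There the 28-day strength contribution constraint is tight.
That vertex is x1 = 3.157.
Total cost: 0.042·3.157 = 0.13259.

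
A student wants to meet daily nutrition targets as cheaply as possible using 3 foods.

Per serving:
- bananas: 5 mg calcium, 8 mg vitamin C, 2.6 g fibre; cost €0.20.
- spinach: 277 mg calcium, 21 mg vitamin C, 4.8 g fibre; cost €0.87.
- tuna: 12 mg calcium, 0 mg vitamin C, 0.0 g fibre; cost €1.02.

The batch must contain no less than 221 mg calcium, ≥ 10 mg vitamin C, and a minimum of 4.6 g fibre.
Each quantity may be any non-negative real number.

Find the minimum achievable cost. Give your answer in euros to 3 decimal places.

€0.751

Set it up as a linear program. Let x1 = servings of bananas, x2 = servings of spinach, x3 = servings of tuna.
min 0.2x1 + 0.87x2 + 1.02x3 with:
  5x1 + 277x2 + 12x3 ≥ 221   (calcium)
  8x1 + 21x2 ≥ 10   (vitamin C)
  2.6x1 + 4.8x2 ≥ 4.6   (fibre)
  x1, x2, x3 ≥ 0.
The minimum-cost mix takes nothing from tuna — only bananas, spinach. Binding constraints: calcium and fibre.
That vertex is x1 = 0.3065, x2 = 0.7923.
Total cost: 0.2·0.3065 + 0.87·0.7923 = 0.75060.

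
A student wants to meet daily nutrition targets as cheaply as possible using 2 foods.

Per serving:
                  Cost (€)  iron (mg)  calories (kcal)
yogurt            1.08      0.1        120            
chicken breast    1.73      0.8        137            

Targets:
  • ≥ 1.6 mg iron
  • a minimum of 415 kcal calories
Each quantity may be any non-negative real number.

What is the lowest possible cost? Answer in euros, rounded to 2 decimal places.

€4.64

Let x1 = servings of yogurt, x2 = servings of chicken breast.
Minimise 1.08x1 + 1.73x2 s.t.:
  0.1x1 + 0.8x2 ≥ 1.6   (iron)
  120x1 + 137x2 ≥ 415   (calories)
  x1, x2 ≥ 0.
Both inputs are positive at the optimum. The iron and calories requirements are met with equality.
Solving gives x1 = 1.371, x2 = 1.829.
Total cost: 1.08·1.371 + 1.73·1.829 = 4.6449.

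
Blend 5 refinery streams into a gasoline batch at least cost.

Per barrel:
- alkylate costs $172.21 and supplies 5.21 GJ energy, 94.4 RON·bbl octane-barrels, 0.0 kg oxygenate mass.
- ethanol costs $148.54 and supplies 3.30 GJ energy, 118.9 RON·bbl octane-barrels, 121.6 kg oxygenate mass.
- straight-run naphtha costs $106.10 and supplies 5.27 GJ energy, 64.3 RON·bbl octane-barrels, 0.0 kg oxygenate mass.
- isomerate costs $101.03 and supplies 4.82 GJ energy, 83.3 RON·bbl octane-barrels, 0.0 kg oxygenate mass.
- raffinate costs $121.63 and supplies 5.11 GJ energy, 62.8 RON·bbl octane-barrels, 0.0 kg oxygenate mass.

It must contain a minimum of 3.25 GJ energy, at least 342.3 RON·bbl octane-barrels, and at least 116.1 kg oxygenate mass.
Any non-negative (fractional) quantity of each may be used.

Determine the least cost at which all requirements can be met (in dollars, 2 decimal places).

Treat it as an LP. Let x1 = barrels of alkylate, x2 = barrels of ethanol, x3 = barrels of straight-run naphtha, x4 = barrels of isomerate, x5 = barrels of raffinate.
Minimize 172.21x1 + 148.54x2 + 106.1x3 + 101.03x4 + 121.63x5 s.t.:
  5.21x1 + 3.3x2 + 5.27x3 + 4.82x4 + 5.11x5 ≥ 3.25   (energy)
  94.4x1 + 118.9x2 + 64.3x3 + 83.3x4 + 62.8x5 ≥ 342.3   (octane-barrels)
  121.6x2 ≥ 116.1   (oxygenate mass)
  x1, x2, x3, x4, x5 ≥ 0.
The optimal basis is {ethanol, isomerate}; alkylate, straight-run naphtha, raffinate drop out. The octane-barrels and oxygenate mass requirements are met with equality.
Optimal quantities: ethanol = 0.95477 barrels, isomerate = 2.7464 barrels.
Total cost: 148.54·0.95477 + 101.03·2.7464 = 419.2903.

$419.29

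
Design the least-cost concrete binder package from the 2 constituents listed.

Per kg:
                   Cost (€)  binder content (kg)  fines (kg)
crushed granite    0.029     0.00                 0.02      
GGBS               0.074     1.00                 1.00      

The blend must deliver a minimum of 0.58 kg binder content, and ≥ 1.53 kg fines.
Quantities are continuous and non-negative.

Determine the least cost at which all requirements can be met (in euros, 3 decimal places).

€0.113

Let x1 = kg of crushed granite, x2 = kg of GGBS.
Minimize 0.029x1 + 0.074x2 with:
  1x2 ≥ 0.58   (binder content)
  0.02x1 + 1x2 ≥ 1.53   (fines)
  x1, x2 ≥ 0.
The optimal basis is {GGBS}; crushed granite drops out. Binding constraint: fines.
That vertex is x2 = 1.53.
Total cost: 0.074·1.53 = 0.11322.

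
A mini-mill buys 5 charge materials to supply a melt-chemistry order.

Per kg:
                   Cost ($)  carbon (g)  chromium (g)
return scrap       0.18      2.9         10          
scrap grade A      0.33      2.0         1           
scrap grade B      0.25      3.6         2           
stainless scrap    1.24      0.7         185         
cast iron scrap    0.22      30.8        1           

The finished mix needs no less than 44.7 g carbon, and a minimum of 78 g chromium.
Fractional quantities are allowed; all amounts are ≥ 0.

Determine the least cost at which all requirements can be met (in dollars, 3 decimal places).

Set it up as a linear program. Let x1 = kg of return scrap, x2 = kg of scrap grade A, x3 = kg of scrap grade B, x4 = kg of stainless scrap, x5 = kg of cast iron scrap.
min 0.18x1 + 0.33x2 + 0.25x3 + 1.24x4 + 0.22x5 with:
  2.9x1 + 2x2 + 3.6x3 + 0.7x4 + 30.8x5 ≥ 44.7   (carbon)
  10x1 + 1x2 + 2x3 + 185x4 + 1x5 ≥ 78   (chromium)
  x1, x2, x3, x4, x5 ≥ 0.
The minimum-cost mix takes nothing from return scrap, scrap grade A, scrap grade B — only stainless scrap, cast iron scrap. Binding constraints: carbon and chromium.
That vertex is x4 = 0.4138, x5 = 1.442.
Objective = 1.24·0.4138 + 0.22·1.442 = 0.83035.

$0.830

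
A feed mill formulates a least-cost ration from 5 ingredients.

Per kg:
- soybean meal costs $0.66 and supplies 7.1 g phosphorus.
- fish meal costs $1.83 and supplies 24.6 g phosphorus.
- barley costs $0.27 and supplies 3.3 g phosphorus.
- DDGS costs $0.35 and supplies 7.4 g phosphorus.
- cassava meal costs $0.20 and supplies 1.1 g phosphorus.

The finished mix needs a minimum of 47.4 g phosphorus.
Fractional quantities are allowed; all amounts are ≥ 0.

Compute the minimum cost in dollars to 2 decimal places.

This is a linear program. Let x1 = kg of soybean meal, x2 = kg of fish meal, x3 = kg of barley, x4 = kg of DDGS, x5 = kg of cassava meal.
Minimise 0.66x1 + 1.83x2 + 0.27x3 + 0.35x4 + 0.2x5 s.t.:
  7.1x1 + 24.6x2 + 3.3x3 + 7.4x4 + 1.1x5 ≥ 47.4   (phosphorus)
  x1, x2, x3, x4, x5 ≥ 0.
The minimum-cost mix takes nothing from soybean meal, fish meal, barley, cassava meal — only DDGS. There the phosphorus constraint is tight.
So DDGS = 6.405 kg.
Objective = 0.35·6.405 = 2.2418.

$2.24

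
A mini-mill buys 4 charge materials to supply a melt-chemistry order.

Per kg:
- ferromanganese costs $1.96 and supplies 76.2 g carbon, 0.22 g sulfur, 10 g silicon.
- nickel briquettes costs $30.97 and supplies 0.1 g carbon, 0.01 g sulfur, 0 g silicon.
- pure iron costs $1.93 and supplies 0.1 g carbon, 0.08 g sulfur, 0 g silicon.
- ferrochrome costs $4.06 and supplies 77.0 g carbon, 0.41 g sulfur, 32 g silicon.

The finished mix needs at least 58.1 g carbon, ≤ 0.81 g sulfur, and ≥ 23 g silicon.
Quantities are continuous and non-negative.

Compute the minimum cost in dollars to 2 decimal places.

$2.95

Let x1 = kg of ferromanganese, x2 = kg of nickel briquettes, x3 = kg of pure iron, x4 = kg of ferrochrome.
Minimize 1.96x1 + 30.97x2 + 1.93x3 + 4.06x4 with:
  76.2x1 + 0.1x2 + 0.1x3 + 77x4 ≥ 58.1   (carbon)
  0.22x1 + 0.01x2 + 0.08x3 + 0.41x4 ≤ 0.81   (sulfur)
  10x1 + 32x4 ≥ 23   (silicon)
  x1, x2, x3, x4 ≥ 0.
The minimum-cost mix takes nothing from nickel briquettes, pure iron — only ferromanganese, ferrochrome. Binding constraints: carbon and silicon.
So ferromanganese = 0.05287 kg, ferrochrome = 0.7022 kg.
Cost = 1.96·0.05287 + 4.06·0.7022 = 2.9546.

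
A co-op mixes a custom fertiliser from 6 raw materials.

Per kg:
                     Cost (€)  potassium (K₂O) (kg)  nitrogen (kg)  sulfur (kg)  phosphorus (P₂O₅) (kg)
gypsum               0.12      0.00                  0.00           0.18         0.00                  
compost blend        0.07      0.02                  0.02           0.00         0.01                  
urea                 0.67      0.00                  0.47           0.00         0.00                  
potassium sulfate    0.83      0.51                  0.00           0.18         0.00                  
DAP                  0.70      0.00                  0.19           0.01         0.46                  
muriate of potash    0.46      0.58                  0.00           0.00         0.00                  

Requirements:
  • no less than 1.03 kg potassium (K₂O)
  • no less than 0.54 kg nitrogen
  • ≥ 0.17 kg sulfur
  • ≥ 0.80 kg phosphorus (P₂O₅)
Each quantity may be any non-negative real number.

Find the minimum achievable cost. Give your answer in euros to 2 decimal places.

€2.43

Treat it as an LP. Let x1 = kg of gypsum, x2 = kg of compost blend, x3 = kg of urea, x4 = kg of potassium sulfate, x5 = kg of DAP, x6 = kg of muriate of potash.
min 0.12x1 + 0.07x2 + 0.67x3 + 0.83x4 + 0.7x5 + 0.46x6 with:
  0.02x2 + 0.51x4 + 0.58x6 ≥ 1.03   (potassium (K₂O))
  0.02x2 + 0.47x3 + 0.19x5 ≥ 0.54   (nitrogen)
  0.18x1 + 0.18x4 + 0.01x5 ≥ 0.17   (sulfur)
  0.01x2 + 0.46x5 ≥ 0.8   (phosphorus (P₂O₅))
  x1, x2, x3, x4, x5, x6 ≥ 0.
The cheapest feasible vertex uses only gypsum, urea, DAP, muriate of potash; compost blend, potassium sulfate are not used. There the potassium (K₂O), nitrogen, sulfur, phosphorus (P₂O₅) constraints are tight.
So gypsum = 0.8478 kg, urea = 0.4459 kg, DAP = 1.739 kg, muriate of potash = 1.776 kg.
Total cost: 0.12·0.8478 + 0.67·0.4459 + 0.7·1.739 + 0.46·1.776 = 2.4347.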